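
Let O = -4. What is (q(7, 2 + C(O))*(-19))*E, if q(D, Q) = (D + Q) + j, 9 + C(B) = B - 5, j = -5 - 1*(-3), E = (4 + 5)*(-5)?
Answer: -9405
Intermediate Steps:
E = -45 (E = 9*(-5) = -45)
j = -2 (j = -5 + 3 = -2)
C(B) = -14 + B (C(B) = -9 + (B - 5) = -9 + (-5 + B) = -14 + B)
q(D, Q) = -2 + D + Q (q(D, Q) = (D + Q) - 2 = -2 + D + Q)
(q(7, 2 + C(O))*(-19))*E = ((-2 + 7 + (2 + (-14 - 4)))*(-19))*(-45) = ((-2 + 7 + (2 - 18))*(-19))*(-45) = ((-2 + 7 - 16)*(-19))*(-45) = -11*(-19)*(-45) = 209*(-45) = -9405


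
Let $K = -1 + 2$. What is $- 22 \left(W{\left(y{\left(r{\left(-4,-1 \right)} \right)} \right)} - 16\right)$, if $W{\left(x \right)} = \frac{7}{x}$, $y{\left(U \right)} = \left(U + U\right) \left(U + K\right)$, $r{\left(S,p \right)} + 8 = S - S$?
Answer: $\frac{2805}{8} \approx 350.63$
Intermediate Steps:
$r{\left(S,p \right)} = -8$ ($r{\left(S,p \right)} = -8 + \left(S - S\right) = -8 + 0 = -8$)
$K = 1$
$y{\left(U \right)} = 2 U \left(1 + U\right)$ ($y{\left(U \right)} = \left(U + U\right) \left(U + 1\right) = 2 U \left(1 + U\right)$)
$- 22 \left(W{\left(y{\left(r{\left(-4,-1 \right)} \right)} \right)} - 16\right) = - 22 \left(\frac{7}{2 \left(-8\right) \left(1 - 8\right)} - 16\right) = - 22 \left(\frac{7}{2 \left(-8\right) \left(-7\right)} - 16\right) = - 22 \left(\frac{7}{112} - 16\right) = - 22 \left(7 \cdot \frac{1}{112} - 16\right) = - 22 \left(\frac{1}{16} - 16\right) = \left(-22\right) \left(- \frac{255}{16}\right) = \frac{2805}{8}$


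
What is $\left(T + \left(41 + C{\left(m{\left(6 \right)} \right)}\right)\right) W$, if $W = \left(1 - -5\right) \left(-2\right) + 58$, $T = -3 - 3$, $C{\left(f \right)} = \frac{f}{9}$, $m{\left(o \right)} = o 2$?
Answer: $\frac{5014}{3} \approx 1671.3$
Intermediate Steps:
$m{\left(o \right)} = 2 o$
$C{\left(f \right)} = \frac{f}{9}$ ($C{\left(f \right)} = f \frac{1}{9} = \frac{f}{9}$)
$T = -6$ ($T = -3 - 3 = -6$)
$W = 46$ ($W = \left(1 + 5\right) \left(-2\right) + 58 = 6 \left(-2\right) + 58 = -12 + 58 = 46$)
$\left(T + \left(41 + C{\left(m{\left(6 \right)} \right)}\right)\right) W = \left(-6 + \left(41 + \frac{2 \cdot 6}{9}\right)\right) 46 = \left(-6 + \left(41 + \frac{1}{9} \cdot 12\right)\right) 46 = \left(-6 + \left(41 + \frac{4}{3}\right)\right) 46 = \left(-6 + \frac{127}{3}\right) 46 = \frac{109}{3} \cdot 46 = \frac{5014}{3}$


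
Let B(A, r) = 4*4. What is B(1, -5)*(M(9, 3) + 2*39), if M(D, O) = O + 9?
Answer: 1440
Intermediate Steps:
B(A, r) = 16
M(D, O) = 9 + O
B(1, -5)*(M(9, 3) + 2*39) = 16*((9 + 3) + 2*39) = 16*(12 + 78) = 16*90 = 1440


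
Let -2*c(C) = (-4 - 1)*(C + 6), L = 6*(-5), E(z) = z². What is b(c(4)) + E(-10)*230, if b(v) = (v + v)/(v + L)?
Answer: 22990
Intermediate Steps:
L = -30
c(C) = 15 + 5*C/2 (c(C) = -(-4 - 1)*(C + 6)/2 = -(-5)*(6 + C)/2 = -(-30 - 5*C)/2 = 15 + 5*C/2)
b(v) = 2*v/(-30 + v) (b(v) = (v + v)/(v - 30) = (2*v)/(-30 + v) = 2*v/(-30 + v))
b(c(4)) + E(-10)*230 = 2*(15 + (5/2)*4)/(-30 + (15 + (5/2)*4)) + (-10)²*230 = 2*(15 + 10)/(-30 + (15 + 10)) + 100*230 = 2*25/(-30 + 25) + 23000 = 2*25/(-5) + 23000 = 2*25*(-⅕) + 23000 = -10 + 23000 = 22990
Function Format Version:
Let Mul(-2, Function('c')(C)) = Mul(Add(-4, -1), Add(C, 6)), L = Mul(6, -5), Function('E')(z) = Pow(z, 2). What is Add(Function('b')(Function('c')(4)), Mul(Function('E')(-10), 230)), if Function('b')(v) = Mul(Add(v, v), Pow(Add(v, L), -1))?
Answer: 22990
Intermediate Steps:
L = -30
Function('c')(C) = Add(15, Mul(Rational(5, 2), C)) (Function('c')(C) = Mul(Rational(-1, 2), Mul(Add(-4, -1), Add(C, 6))) = Mul(Rational(-1, 2), Mul(-5, Add(6, C))) = Mul(Rational(-1, 2), Add(-30, Mul(-5, C))) = Add(15, Mul(Rational(5, 2), C)))
Function('b')(v) = Mul(2, v, Pow(Add(-30, v), -1)) (Function('b')(v) = Mul(Add(v, v), Pow(Add(v, -30), -1)) = Mul(Mul(2, v), Pow(Add(-30, v), -1)) = Mul(2, v, Pow(Add(-30, v), -1)))
Add(Function('b')(Function('c')(4)), Mul(Function('E')(-10), 230)) = Add(Mul(2, Add(15, Mul(Rational(5, 2), 4)), Pow(Add(-30, Add(15, Mul(Rational(5, 2), 4))), -1)), Mul(Pow(-10, 2), 230)) = Add(Mul(2, Add(15, 10), Pow(Add(-30, Add(15, 10)), -1)), Mul(100, 230)) = Add(Mul(2, 25, Pow(Add(-30, 25), -1)), 23000) = Add(Mul(2, 25, Pow(-5, -1)), 23000) = Add(Mul(2, 25, Rational(-1, 5)), 23000) = Add(-10, 23000) = 22990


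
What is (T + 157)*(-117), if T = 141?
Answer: -34866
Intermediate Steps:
(T + 157)*(-117) = (141 + 157)*(-117) = 298*(-117) = -34866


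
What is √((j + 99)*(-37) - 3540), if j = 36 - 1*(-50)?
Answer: I*√10385 ≈ 101.91*I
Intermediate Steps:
j = 86 (j = 36 + 50 = 86)
√((j + 99)*(-37) - 3540) = √((86 + 99)*(-37) - 3540) = √(185*(-37) - 3540) = √(-6845 - 3540) = √(-10385) = I*√10385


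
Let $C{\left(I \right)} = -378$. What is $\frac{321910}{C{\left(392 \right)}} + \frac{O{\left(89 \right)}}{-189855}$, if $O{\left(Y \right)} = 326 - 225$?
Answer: $- \frac{3395347846}{3986955} \approx -851.61$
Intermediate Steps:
$O{\left(Y \right)} = 101$
$\frac{321910}{C{\left(392 \right)}} + \frac{O{\left(89 \right)}}{-189855} = \frac{321910}{-378} + \frac{101}{-189855} = 321910 \left(- \frac{1}{378}\right) + 101 \left(- \frac{1}{189855}\right) = - \frac{160955}{189} - \frac{101}{189855} = - \frac{3395347846}{3986955}$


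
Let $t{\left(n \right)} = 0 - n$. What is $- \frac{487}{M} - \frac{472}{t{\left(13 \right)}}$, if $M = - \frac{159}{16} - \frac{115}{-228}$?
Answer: $\frac{9834488}{111839} \approx 87.934$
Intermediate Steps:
$t{\left(n \right)} = - n$
$M = - \frac{8603}{912}$ ($M = \left(-159\right) \frac{1}{16} - - \frac{115}{228} = - \frac{159}{16} + \frac{115}{228} = - \frac{8603}{912} \approx -9.4331$)
$- \frac{487}{M} - \frac{472}{t{\left(13 \right)}} = - \frac{487}{- \frac{8603}{912}} - \frac{472}{\left(-1\right) 13} = \left(-487\right) \left(- \frac{912}{8603}\right) - \frac{472}{-13} = \frac{444144}{8603} - - \frac{472}{13} = \frac{444144}{8603} + \frac{472}{13} = \frac{9834488}{111839}$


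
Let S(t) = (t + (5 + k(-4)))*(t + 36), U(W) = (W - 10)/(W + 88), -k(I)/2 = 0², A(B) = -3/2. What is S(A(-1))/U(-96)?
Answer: 483/53 ≈ 9.1132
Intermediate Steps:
A(B) = -3/2 (A(B) = -3*½ = -3/2)
k(I) = 0 (k(I) = -2*0² = -2*0 = 0)
U(W) = (-10 + W)/(88 + W)
S(t) = (5 + t)*(36 + t) (S(t) = (t + (5 + 0))*(t + 36) = (t + 5)*(36 + t) = (5 + t)*(36 + t))
S(A(-1))/U(-96) = (180 + (-3/2)² + 41*(-3/2))/(((-10 - 96)/(88 - 96))) = (180 + 9/4 - 123/2)/((-106/(-8))) = 483/(4*((-⅛*(-106)))) = 483/(4*(53/4)) = (483/4)*(4/53) = 483/53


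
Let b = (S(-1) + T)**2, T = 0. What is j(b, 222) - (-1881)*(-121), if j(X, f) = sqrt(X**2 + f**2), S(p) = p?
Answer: -227601 + sqrt(49285) ≈ -2.2738e+5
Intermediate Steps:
b = 1 (b = (-1 + 0)**2 = (-1)**2 = 1)
j(b, 222) - (-1881)*(-121) = sqrt(1**2 + 222**2) - (-1881)*(-121) = sqrt(1 + 49284) - 1*227601 = sqrt(49285) - 227601 = -227601 + sqrt(49285)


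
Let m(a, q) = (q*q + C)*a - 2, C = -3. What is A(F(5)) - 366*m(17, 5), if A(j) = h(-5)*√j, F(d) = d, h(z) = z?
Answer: -136152 - 5*√5 ≈ -1.3616e+5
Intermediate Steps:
A(j) = -5*√j
m(a, q) = -2 + a*(-3 + q²) (m(a, q) = (q*q - 3)*a - 2 = (q² - 3)*a - 2 = (-3 + q²)*a - 2 = a*(-3 + q²) - 2 = -2 + a*(-3 + q²))
A(F(5)) - 366*m(17, 5) = -5*√5 - 366*(-2 - 3*17 + 17*5²) = -5*√5 - 366*(-2 - 51 + 17*25) = -5*√5 - 366*(-2 - 51 + 425) = -5*√5 - 366*372 = -5*√5 - 136152 = -136152 - 5*√5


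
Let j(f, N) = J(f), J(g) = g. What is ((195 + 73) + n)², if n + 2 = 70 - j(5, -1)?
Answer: 109561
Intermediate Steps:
j(f, N) = f
n = 63 (n = -2 + (70 - 1*5) = -2 + (70 - 5) = -2 + 65 = 63)
((195 + 73) + n)² = ((195 + 73) + 63)² = (268 + 63)² = 331² = 109561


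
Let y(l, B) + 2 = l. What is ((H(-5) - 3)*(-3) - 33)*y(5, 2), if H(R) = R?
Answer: -27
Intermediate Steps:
y(l, B) = -2 + l
((H(-5) - 3)*(-3) - 33)*y(5, 2) = ((-5 - 3)*(-3) - 33)*(-2 + 5) = (-8*(-3) - 33)*3 = (24 - 33)*3 = -9*3 = -27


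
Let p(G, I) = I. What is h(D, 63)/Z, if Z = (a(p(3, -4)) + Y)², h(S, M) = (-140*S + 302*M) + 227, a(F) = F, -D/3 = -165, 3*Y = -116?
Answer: -450423/16384 ≈ -27.492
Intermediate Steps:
Y = -116/3 (Y = (⅓)*(-116) = -116/3 ≈ -38.667)
D = 495 (D = -3*(-165) = 495)
h(S, M) = 227 - 140*S + 302*M
Z = 16384/9 (Z = (-4 - 116/3)² = (-128/3)² = 16384/9 ≈ 1820.4)
h(D, 63)/Z = (227 - 140*495 + 302*63)/(16384/9) = (227 - 69300 + 19026)*(9/16384) = -50047*9/16384 = -450423/16384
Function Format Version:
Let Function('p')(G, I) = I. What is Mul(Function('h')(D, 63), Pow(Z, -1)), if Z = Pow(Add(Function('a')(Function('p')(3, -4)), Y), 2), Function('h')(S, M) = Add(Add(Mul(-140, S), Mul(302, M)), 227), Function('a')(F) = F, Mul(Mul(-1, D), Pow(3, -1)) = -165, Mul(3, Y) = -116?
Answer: Rational(-450423, 16384) ≈ -27.492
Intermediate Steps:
Y = Rational(-116, 3) (Y = Mul(Rational(1, 3), -116) = Rational(-116, 3) ≈ -38.667)
D = 495 (D = Mul(-3, -165) = 495)
Function('h')(S, M) = Add(227, Mul(-140, S), Mul(302, M))
Z = Rational(16384, 9) (Z = Pow(Add(-4, Rational(-116, 3)), 2) = Pow(Rational(-128, 3), 2) = Rational(16384, 9) ≈ 1820.4)
Mul(Function('h')(D, 63), Pow(Z, -1)) = Mul(Add(227, Mul(-140, 495), Mul(302, 63)), Pow(Rational(16384, 9), -1)) = Mul(Add(227, -69300, 19026), Rational(9, 16384)) = Mul(-50047, Rational(9, 16384)) = Rational(-450423, 16384)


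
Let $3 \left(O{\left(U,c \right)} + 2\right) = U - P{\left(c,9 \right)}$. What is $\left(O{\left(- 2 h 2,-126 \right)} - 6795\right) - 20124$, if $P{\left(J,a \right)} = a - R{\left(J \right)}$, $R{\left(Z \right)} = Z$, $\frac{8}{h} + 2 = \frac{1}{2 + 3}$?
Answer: $- \frac{727922}{27} \approx -26960.0$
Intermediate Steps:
$h = - \frac{40}{9}$ ($h = \frac{8}{-2 + \frac{1}{2 + 3}} = \frac{8}{-2 + \frac{1}{5}} = \frac{8}{- \frac{9}{5}} = 8 \left(- \frac{5}{9}\right) = - \frac{40}{9} \approx -4.4444$)
$P{\left(J,a \right)} = a - J$
$O{\left(U,c \right)} = -5 + \frac{U}{3} + \frac{c}{3}$ ($O{\left(U,c \right)} = -2 + \frac{U - \left(9 - c\right)}{3} = -2 + \frac{U + \left(-9 + c\right)}{3} = -2 + \frac{-9 + U + c}{3} = -2 + \left(-3 + \frac{U}{3} + \frac{c}{3}\right) = -5 + \frac{U}{3} + \frac{c}{3}$)
$\left(O{\left(- 2 h 2,-126 \right)} - 6795\right) - 20124 = \left(\left(-5 + \frac{\left(-2\right) \left(- \frac{40}{9}\right) 2}{3} + \frac{1}{3} \left(-126\right)\right) - 6795\right) - 20124 = \left(\left(-5 + \frac{\frac{80}{9} \cdot 2}{3} - 42\right) - 6795\right) - 20124 = \left(\left(-5 + \frac{1}{3} \cdot \frac{160}{9} - 42\right) - 6795\right) - 20124 = \left(\left(-5 + \frac{160}{27} - 42\right) - 6795\right) - 20124 = \left(- \frac{1109}{27} - 6795\right) - 20124 = - \frac{184574}{27} - 20124 = - \frac{727922}{27}$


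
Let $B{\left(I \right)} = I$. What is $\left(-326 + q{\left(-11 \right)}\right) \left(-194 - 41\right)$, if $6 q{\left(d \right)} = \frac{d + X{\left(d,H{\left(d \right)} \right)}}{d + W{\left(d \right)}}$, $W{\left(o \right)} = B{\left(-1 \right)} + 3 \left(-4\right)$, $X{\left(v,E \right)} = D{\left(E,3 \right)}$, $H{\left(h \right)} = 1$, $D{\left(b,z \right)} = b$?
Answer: $\frac{5514745}{72} \approx 76594.0$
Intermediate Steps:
$X{\left(v,E \right)} = E$
$W{\left(o \right)} = -13$ ($W{\left(o \right)} = -1 + 3 \left(-4\right) = -1 - 12 = -13$)
$q{\left(d \right)} = \frac{1 + d}{6 \left(-13 + d\right)}$ ($q{\left(d \right)} = \frac{\left(d + 1\right) \frac{1}{d - 13}}{6} = \frac{\left(1 + d\right) \frac{1}{-13 + d}}{6} = \frac{\frac{1}{-13 + d} \left(1 + d\right)}{6} = \frac{1 + d}{6 \left(-13 + d\right)}$)
$\left(-326 + q{\left(-11 \right)}\right) \left(-194 - 41\right) = \left(-326 + \frac{1 - 11}{6 \left(-13 - 11\right)}\right) \left(-194 - 41\right) = \left(-326 + \frac{1}{6} \frac{1}{-24} \left(-10\right)\right) \left(-235\right) = \left(-326 + \frac{1}{6} \left(- \frac{1}{24}\right) \left(-10\right)\right) \left(-235\right) = \left(-326 + \frac{5}{72}\right) \left(-235\right) = \left(- \frac{23467}{72}\right) \left(-235\right) = \frac{5514745}{72}$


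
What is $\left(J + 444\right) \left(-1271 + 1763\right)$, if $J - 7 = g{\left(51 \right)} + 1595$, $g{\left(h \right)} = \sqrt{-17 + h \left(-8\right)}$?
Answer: $1006632 + 2460 i \sqrt{17} \approx 1.0066 \cdot 10^{6} + 10143.0 i$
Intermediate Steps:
$g{\left(h \right)} = \sqrt{-17 - 8 h}$
$J = 1602 + 5 i \sqrt{17}$ ($J = 7 + \left(\sqrt{-17 - 408} + 1595\right) = 7 + \left(\sqrt{-425} + 1595\right) = 7 + \left(5 i \sqrt{17} + 1595\right) = 7 + \left(1595 + 5 i \sqrt{17}\right) = 1602 + 5 i \sqrt{17} \approx 1602.0 + 20.616 i$)
$\left(J + 444\right) \left(-1271 + 1763\right) = \left(\left(1602 + 5 i \sqrt{17}\right) + 444\right) \left(-1271 + 1763\right) = \left(2046 + 5 i \sqrt{17}\right) 492 = 1006632 + 2460 i \sqrt{17}$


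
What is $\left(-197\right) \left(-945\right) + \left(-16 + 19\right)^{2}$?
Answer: $186174$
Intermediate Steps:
$\left(-197\right) \left(-945\right) + \left(-16 + 19\right)^{2} = 186165 + 3^{2} = 186165 + 9 = 186174$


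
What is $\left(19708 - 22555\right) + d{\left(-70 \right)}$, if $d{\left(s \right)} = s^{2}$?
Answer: $2053$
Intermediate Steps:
$\left(19708 - 22555\right) + d{\left(-70 \right)} = \left(19708 - 22555\right) + \left(-70\right)^{2} = -2847 + 4900 = 2053$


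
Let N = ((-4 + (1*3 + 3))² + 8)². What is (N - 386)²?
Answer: 58564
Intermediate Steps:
N = 144 (N = ((-4 + (3 + 3))² + 8)² = ((-4 + 6)² + 8)² = (2² + 8)² = (4 + 8)² = 12² = 144)
(N - 386)² = (144 - 386)² = (-242)² = 58564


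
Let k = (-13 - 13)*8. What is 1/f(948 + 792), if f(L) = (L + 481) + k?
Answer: 1/2013 ≈ 0.00049677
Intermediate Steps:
k = -208 (k = -26*8 = -208)
f(L) = 273 + L (f(L) = (L + 481) - 208 = (481 + L) - 208 = 273 + L)
1/f(948 + 792) = 1/(273 + (948 + 792)) = 1/(273 + 1740) = 1/2013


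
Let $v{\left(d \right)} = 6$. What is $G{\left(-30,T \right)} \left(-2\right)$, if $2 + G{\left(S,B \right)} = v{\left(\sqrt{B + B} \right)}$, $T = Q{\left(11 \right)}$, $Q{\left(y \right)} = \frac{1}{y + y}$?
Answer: $-8$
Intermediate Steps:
$Q{\left(y \right)} = \frac{1}{2 y}$
$T = \frac{1}{22}$ ($T = \frac{1}{2 \cdot 11} = \frac{1}{2} \cdot \frac{1}{11} = \frac{1}{22} \approx 0.045455$)
$G{\left(S,B \right)} = 4$ ($G{\left(S,B \right)} = -2 + 6 = 4$)
$G{\left(-30,T \right)} \left(-2\right) = 4 \left(-2\right) = -8$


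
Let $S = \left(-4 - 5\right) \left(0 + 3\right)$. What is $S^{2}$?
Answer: $729$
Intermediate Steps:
$S = -27$ ($S = \left(-9\right) 3 = -27$)
$S^{2} = \left(-27\right)^{2} = 729$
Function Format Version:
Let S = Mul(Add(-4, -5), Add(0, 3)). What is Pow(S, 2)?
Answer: 729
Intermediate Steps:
S = -27 (S = Mul(-9, 3) = -27)
Pow(S, 2) = Pow(-27, 2) = 729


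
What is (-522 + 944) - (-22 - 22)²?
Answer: -1514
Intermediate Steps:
(-522 + 944) - (-22 - 22)² = 422 - 1*(-44)² = 422 - 1*1936 = 422 - 1936 = -1514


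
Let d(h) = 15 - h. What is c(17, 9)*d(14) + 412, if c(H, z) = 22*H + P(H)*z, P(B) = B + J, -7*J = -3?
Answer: 6600/7 ≈ 942.86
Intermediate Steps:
J = 3/7 (J = -⅐*(-3) = 3/7 ≈ 0.42857)
P(B) = 3/7 + B (P(B) = B + 3/7 = 3/7 + B)
c(H, z) = 22*H + z*(3/7 + H) (c(H, z) = 22*H + (3/7 + H)*z = 22*H + z*(3/7 + H))
c(17, 9)*d(14) + 412 = (22*17 + (⅐)*9*(3 + 7*17))*(15 - 1*14) + 412 = (374 + (⅐)*9*(3 + 119))*(15 - 14) + 412 = (374 + (⅐)*9*122)*1 + 412 = (374 + 1098/7)*1 + 412 = (3716/7)*1 + 412 = 3716/7 + 412 = 6600/7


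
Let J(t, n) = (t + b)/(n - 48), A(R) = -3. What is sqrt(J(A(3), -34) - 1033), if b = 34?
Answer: I*sqrt(6948434)/82 ≈ 32.146*I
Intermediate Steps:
J(t, n) = (34 + t)/(-48 + n) (J(t, n) = (t + 34)/(n - 48) = (34 + t)/(-48 + n))
sqrt(J(A(3), -34) - 1033) = sqrt((34 - 3)/(-48 - 34) - 1033) = sqrt(31/(-82) - 1033) = sqrt(-1/82*31 - 1033) = sqrt(-31/82 - 1033) = sqrt(-84737/82) = I*sqrt(6948434)/82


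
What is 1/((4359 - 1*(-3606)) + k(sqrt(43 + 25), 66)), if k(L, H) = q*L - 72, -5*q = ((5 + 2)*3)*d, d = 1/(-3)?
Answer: 197325/1557482893 - 70*sqrt(17)/1557482893 ≈ 0.00012651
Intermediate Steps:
d = -1/3 ≈ -0.33333
q = 7/5 (q = -(5 + 2)*3*(-1)/(5*3) = -7*3*(-1)/(5*3) = -21*(-1)/(5*3) = -1/5*(-7) = 7/5 ≈ 1.4000)
k(L, H) = -72 + 7*L/5 (k(L, H) = 7*L/5 - 72 = -72 + 7*L/5)
1/((4359 - 1*(-3606)) + k(sqrt(43 + 25), 66)) = 1/((4359 - 1*(-3606)) + (-72 + 7*sqrt(43 + 25)/5)) = 1/((4359 + 3606) + (-72 + 7*sqrt(68)/5)) = 1/(7965 + (-72 + 7*(2*sqrt(17))/5)) = 1/(7965 + (-72 + 14*sqrt(17)/5)) = 1/(7893 + 14*sqrt(17)/5)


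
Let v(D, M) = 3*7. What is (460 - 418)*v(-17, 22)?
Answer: 882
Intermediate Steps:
v(D, M) = 21
(460 - 418)*v(-17, 22) = (460 - 418)*21 = 42*21 = 882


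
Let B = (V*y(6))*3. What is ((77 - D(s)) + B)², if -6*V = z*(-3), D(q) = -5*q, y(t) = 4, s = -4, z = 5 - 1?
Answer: 6561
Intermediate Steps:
z = 4
V = 2 (V = -2*(-3)/3 = -⅙*(-12) = 2)
B = 24 (B = (2*4)*3 = 8*3 = 24)
((77 - D(s)) + B)² = ((77 - (-5)*(-4)) + 24)² = ((77 - 1*20) + 24)² = ((77 - 20) + 24)² = (57 + 24)² = 81² = 6561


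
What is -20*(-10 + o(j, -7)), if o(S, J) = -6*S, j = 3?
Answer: 560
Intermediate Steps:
-20*(-10 + o(j, -7)) = -20*(-10 - 6*3) = -20*(-10 - 18) = -20*(-28) = 560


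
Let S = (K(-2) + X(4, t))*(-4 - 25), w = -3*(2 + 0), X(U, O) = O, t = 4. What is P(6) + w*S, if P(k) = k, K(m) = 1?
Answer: 876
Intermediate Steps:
w = -6 (w = -3*2 = -6)
S = -145 (S = (1 + 4)*(-4 - 25) = 5*(-29) = -145)
P(6) + w*S = 6 - 6*(-145) = 6 + 870 = 876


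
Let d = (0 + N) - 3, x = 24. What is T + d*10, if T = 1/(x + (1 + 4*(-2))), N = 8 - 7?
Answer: -339/17 ≈ -19.941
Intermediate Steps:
N = 1
d = -2 (d = (0 + 1) - 3 = 1 - 3 = -2)
T = 1/17 (T = 1/(24 + (1 + 4*(-2))) = 1/(24 + (1 - 8)) = 1/(24 - 7) = 1/17 ≈ 0.058824)
T + d*10 = 1/17 - 2*10 = 1/17 - 20 = -339/17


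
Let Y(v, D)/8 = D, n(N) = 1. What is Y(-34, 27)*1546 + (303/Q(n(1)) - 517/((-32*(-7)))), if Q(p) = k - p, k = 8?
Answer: 74810843/224 ≈ 3.3398e+5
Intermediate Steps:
Y(v, D) = 8*D
Q(p) = 8 - p
Y(-34, 27)*1546 + (303/Q(n(1)) - 517/((-32*(-7)))) = (8*27)*1546 + (303/(8 - 1*1) - 517/((-32*(-7)))) = 216*1546 + (303/(8 - 1) - 517/224) = 333936 + (303/7 - 517*1/224) = 333936 + (303*(⅐) - 517/224) = 333936 + (303/7 - 517/224) = 333936 + 9179/224 = 74810843/224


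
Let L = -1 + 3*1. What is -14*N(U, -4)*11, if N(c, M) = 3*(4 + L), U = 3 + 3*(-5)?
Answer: -2772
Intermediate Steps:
U = -12 (U = 3 - 15 = -12)
L = 2 (L = -1 + 3 = 2)
N(c, M) = 18 (N(c, M) = 3*(4 + 2) = 3*6 = 18)
-14*N(U, -4)*11 = -14*18*11 = -252*11 = -2772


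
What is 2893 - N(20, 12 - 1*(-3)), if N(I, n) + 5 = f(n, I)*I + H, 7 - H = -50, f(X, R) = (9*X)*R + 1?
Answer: -51179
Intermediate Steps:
f(X, R) = 1 + 9*R*X (f(X, R) = 9*R*X + 1 = 1 + 9*R*X)
H = 57 (H = 7 - 1*(-50) = 7 + 50 = 57)
N(I, n) = 52 + I*(1 + 9*I*n) (N(I, n) = -5 + ((1 + 9*I*n)*I + 57) = -5 + (I*(1 + 9*I*n) + 57) = -5 + (57 + I*(1 + 9*I*n)) = 52 + I*(1 + 9*I*n))
2893 - N(20, 12 - 1*(-3)) = 2893 - (52 + 20*(1 + 9*20*(12 - 1*(-3)))) = 2893 - (52 + 20*(1 + 9*20*(12 + 3))) = 2893 - (52 + 20*(1 + 9*20*15)) = 2893 - (52 + 20*(1 + 2700)) = 2893 - (52 + 20*2701) = 2893 - (52 + 54020) = 2893 - 1*54072 = 2893 - 54072 = -51179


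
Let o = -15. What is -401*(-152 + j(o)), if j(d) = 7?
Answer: 58145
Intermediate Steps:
-401*(-152 + j(o)) = -401*(-152 + 7) = -401*(-145) = 58145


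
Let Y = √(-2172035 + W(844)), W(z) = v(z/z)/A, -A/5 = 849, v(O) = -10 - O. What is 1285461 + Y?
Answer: 1285461 + 2*I*√9785031238545/4245 ≈ 1.2855e+6 + 1473.8*I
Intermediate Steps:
A = -4245 (A = -5*849 = -4245)
W(z) = 11/4245 (W(z) = (-10 - z/z)/(-4245) = (-10 - 1*1)*(-1/4245) = (-10 - 1)*(-1/4245) = -11*(-1/4245) = 11/4245)
Y = 2*I*√9785031238545/4245 (Y = √(-2172035 + 11/4245) = √(-9220288564/4245) = 2*I*√9785031238545/4245 ≈ 1473.8*I)
1285461 + Y = 1285461 + 2*I*√9785031238545/4245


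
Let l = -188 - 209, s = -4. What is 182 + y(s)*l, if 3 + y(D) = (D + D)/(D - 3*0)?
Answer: 579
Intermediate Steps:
y(D) = -1 (y(D) = -3 + (D + D)/(D - 3*0) = -3 + (2*D)/(D + 0) = -3 + (2*D)/D = -3 + 2 = -1)
l = -397
182 + y(s)*l = 182 - 1*(-397) = 182 + 397 = 579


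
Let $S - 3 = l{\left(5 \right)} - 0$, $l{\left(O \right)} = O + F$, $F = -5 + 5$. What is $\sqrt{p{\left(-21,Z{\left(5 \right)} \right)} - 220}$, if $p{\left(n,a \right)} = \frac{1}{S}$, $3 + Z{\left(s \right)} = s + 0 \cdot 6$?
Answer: $\frac{i \sqrt{3518}}{4} \approx 14.828 i$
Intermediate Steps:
$F = 0$
$l{\left(O \right)} = O$ ($l{\left(O \right)} = O + 0 = O$)
$Z{\left(s \right)} = -3 + s$ ($Z{\left(s \right)} = -3 + \left(s + 0 \cdot 6\right) = -3 + \left(s + 0\right) = -3 + s$)
$S = 8$ ($S = 3 + \left(5 - 0\right) = 3 + \left(5 + 0\right) = 3 + 5 = 8$)
$p{\left(n,a \right)} = \frac{1}{8}$
$\sqrt{p{\left(-21,Z{\left(5 \right)} \right)} - 220} = \sqrt{\frac{1}{8} - 220} = \sqrt{- \frac{1759}{8}} = \frac{i \sqrt{3518}}{4}$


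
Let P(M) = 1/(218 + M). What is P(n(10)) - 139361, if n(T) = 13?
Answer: -32192390/231 ≈ -1.3936e+5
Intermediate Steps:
P(n(10)) - 139361 = 1/(218 + 13) - 139361 = 1/231 - 139361 = -32192390/231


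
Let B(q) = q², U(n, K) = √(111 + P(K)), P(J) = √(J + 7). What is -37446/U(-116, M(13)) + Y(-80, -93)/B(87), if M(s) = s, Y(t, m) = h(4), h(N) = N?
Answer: 4/7569 - 37446/√(111 + 2*√5) ≈ -3484.7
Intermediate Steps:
Y(t, m) = 4
P(J) = √(7 + J)
U(n, K) = √(111 + √(7 + K))
-37446/U(-116, M(13)) + Y(-80, -93)/B(87) = -37446/√(111 + √(7 + 13)) + 4/(87²) = -37446/√(111 + √20) + 4/7569 = -37446/√(111 + 2*√5) + 4*(1/7569) = -37446/√(111 + 2*√5) + 4/7569 = 4/7569 - 37446/√(111 + 2*√5)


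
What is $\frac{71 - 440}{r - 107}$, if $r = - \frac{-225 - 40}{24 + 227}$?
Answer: $\frac{30873}{8864} \approx 3.483$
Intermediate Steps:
$r = \frac{265}{251}$ ($r = - \frac{-265}{251} = \left(-1\right) \left(- \frac{265}{251}\right) = \frac{265}{251} \approx 1.0558$)
$\frac{71 - 440}{r - 107} = \frac{71 - 440}{\frac{265}{251} - 107} = - \frac{369}{- \frac{26592}{251}} = \left(-369\right) \left(- \frac{251}{26592}\right) = \frac{30873}{8864}$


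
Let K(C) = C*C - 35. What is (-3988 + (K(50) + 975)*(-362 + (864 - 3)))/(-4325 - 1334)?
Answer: -1712572/5659 ≈ -302.63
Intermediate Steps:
K(C) = -35 + C² (K(C) = C² - 35 = -35 + C²)
(-3988 + (K(50) + 975)*(-362 + (864 - 3)))/(-4325 - 1334) = (-3988 + ((-35 + 50²) + 975)*(-362 + (864 - 3)))/(-4325 - 1334) = (-3988 + ((-35 + 2500) + 975)*(-362 + 861))/(-5659) = (-3988 + (2465 + 975)*499)*(-1/5659) = (-3988 + 3440*499)*(-1/5659) = (-3988 + 1716560)*(-1/5659) = 1712572*(-1/5659) = -1712572/5659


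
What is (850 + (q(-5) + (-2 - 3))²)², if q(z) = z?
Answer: 902500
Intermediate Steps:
(850 + (q(-5) + (-2 - 3))²)² = (850 + (-5 + (-2 - 3))²)² = (850 + (-5 - 5)²)² = (850 + (-10)²)² = (850 + 100)² = 950² = 902500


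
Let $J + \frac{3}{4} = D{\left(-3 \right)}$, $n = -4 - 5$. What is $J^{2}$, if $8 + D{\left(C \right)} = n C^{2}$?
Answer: $\frac{128881}{16} \approx 8055.1$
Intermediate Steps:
$n = -9$
$D{\left(C \right)} = -8 - 9 C^{2}$
$J = - \frac{359}{4}$ ($J = - \frac{3}{4} - \left(8 + 9 \left(-3\right)^{2}\right) = - \frac{3}{4} - 89 = - \frac{359}{4} \approx -89.75$)
$J^{2} = \left(- \frac{359}{4}\right)^{2} = \frac{128881}{16}$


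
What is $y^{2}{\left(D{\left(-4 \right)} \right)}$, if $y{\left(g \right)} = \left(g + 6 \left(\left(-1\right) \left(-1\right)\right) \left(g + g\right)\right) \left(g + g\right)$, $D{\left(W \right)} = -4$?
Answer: $173056$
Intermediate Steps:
$y{\left(g \right)} = 26 g^{2}$ ($y{\left(g \right)} = \left(g + 6 \cdot 1 \cdot 2 g\right) 2 g = \left(g + 6 \cdot 2 g\right) 2 g = \left(g + 12 g\right) 2 g = 13 g 2 g = 26 g^{2}$)
$y^{2}{\left(D{\left(-4 \right)} \right)} = \left(26 \left(-4\right)^{2}\right)^{2} = \left(26 \cdot 16\right)^{2} = 416^{2} = 173056$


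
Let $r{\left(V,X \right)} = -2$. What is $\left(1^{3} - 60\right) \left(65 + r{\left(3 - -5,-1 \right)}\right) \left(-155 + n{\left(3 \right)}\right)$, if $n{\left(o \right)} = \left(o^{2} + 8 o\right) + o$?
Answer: $442323$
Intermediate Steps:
$n{\left(o \right)} = o^{2} + 9 o$
$\left(1^{3} - 60\right) \left(65 + r{\left(3 - -5,-1 \right)}\right) \left(-155 + n{\left(3 \right)}\right) = \left(1^{3} - 60\right) \left(65 - 2\right) \left(-155 + 3 \left(9 + 3\right)\right) = \left(1 - 60\right) 63 \left(-155 + 3 \cdot 12\right) = \left(-59\right) 63 \left(-155 + 36\right) = \left(-3717\right) \left(-119\right) = 442323$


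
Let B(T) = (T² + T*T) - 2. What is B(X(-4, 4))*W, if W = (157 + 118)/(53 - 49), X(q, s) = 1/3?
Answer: -1100/9 ≈ -122.22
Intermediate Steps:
X(q, s) = ⅓
B(T) = -2 + 2*T² (B(T) = (T² + T²) - 2 = 2*T² - 2 = -2 + 2*T²)
W = 275/4 ≈ 68.750
B(X(-4, 4))*W = (-2 + 2*(⅓)²)*(275/4) = (-2 + 2*(⅑))*(275/4) = (-2 + 2/9)*(275/4) = -16/9*275/4 = -1100/9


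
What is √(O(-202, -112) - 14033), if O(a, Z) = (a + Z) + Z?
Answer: I*√14459 ≈ 120.25*I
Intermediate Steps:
O(a, Z) = a + 2*Z (O(a, Z) = (Z + a) + Z = a + 2*Z)
√(O(-202, -112) - 14033) = √((-202 + 2*(-112)) - 14033) = √((-202 - 224) - 14033) = √(-426 - 14033) = √(-14459) = I*√14459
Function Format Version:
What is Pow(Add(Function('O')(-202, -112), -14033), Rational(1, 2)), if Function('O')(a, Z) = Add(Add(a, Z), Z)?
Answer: Mul(I, Pow(14459, Rational(1, 2))) ≈ Mul(120.25, I)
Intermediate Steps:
Function('O')(a, Z) = Add(a, Mul(2, Z)) (Function('O')(a, Z) = Add(Add(Z, a), Z) = Add(a, Mul(2, Z)))
Pow(Add(Function('O')(-202, -112), -14033), Rational(1, 2)) = Pow(Add(Add(-202, Mul(2, -112)), -14033), Rational(1, 2)) = Pow(Add(Add(-202, -224), -14033), Rational(1, 2)) = Pow(Add(-426, -14033), Rational(1, 2)) = Pow(-14459, Rational(1, 2)) = Mul(I, Pow(14459, Rational(1, 2)))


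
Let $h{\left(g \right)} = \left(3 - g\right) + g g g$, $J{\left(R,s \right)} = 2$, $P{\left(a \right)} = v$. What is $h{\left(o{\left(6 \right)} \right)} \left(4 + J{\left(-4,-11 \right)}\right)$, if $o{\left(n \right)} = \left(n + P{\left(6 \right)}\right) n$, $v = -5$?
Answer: $1278$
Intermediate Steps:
$P{\left(a \right)} = -5$
$o{\left(n \right)} = n \left(-5 + n\right)$ ($o{\left(n \right)} = \left(n - 5\right) n = \left(-5 + n\right) n = n \left(-5 + n\right)$)
$h{\left(g \right)} = 3 + g^{3} - g$ ($h{\left(g \right)} = \left(3 - g\right) + g^{2} g = \left(3 - g\right) + g^{3} = 3 + g^{3} - g$)
$h{\left(o{\left(6 \right)} \right)} \left(4 + J{\left(-4,-11 \right)}\right) = \left(3 + \left(6 \left(-5 + 6\right)\right)^{3} - 6 \left(-5 + 6\right)\right) \left(4 + 2\right) = \left(3 + \left(6 \cdot 1\right)^{3} - 6 \cdot 1\right) 6 = \left(3 + 6^{3} - 6\right) 6 = \left(3 + 216 - 6\right) 6 = 213 \cdot 6 = 1278$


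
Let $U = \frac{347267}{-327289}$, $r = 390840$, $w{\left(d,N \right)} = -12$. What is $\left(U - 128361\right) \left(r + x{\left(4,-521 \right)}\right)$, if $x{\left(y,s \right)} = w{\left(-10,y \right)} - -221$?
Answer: $- \frac{16428551386075204}{327289} \approx -5.0196 \cdot 10^{10}$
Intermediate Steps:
$x{\left(y,s \right)} = 209$ ($x{\left(y,s \right)} = -12 - -221 = -12 + 221 = 209$)
$U = - \frac{347267}{327289}$ ($U = 347267 \left(- \frac{1}{327289}\right) = - \frac{347267}{327289} \approx -1.061$)
$\left(U - 128361\right) \left(r + x{\left(4,-521 \right)}\right) = \left(- \frac{347267}{327289} - 128361\right) \left(390840 + 209\right) = \left(- \frac{347267}{327289} - 128361\right) 391049 = \left(- \frac{42011490596}{327289}\right) 391049 = - \frac{16428551386075204}{327289}$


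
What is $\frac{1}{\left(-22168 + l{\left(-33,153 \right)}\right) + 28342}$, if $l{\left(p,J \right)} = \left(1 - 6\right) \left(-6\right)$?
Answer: $\frac{1}{6204} \approx 0.00016119$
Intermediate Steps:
$l{\left(p,J \right)} = 30$ ($l{\left(p,J \right)} = \left(-5\right) \left(-6\right) = 30$)
$\frac{1}{\left(-22168 + l{\left(-33,153 \right)}\right) + 28342} = \frac{1}{\left(-22168 + 30\right) + 28342} = \frac{1}{-22138 + 28342} = \frac{1}{6204}$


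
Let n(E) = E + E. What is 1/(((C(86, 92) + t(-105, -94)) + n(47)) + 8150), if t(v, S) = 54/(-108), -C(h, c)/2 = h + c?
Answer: 2/15775 ≈ 0.00012678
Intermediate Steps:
n(E) = 2*E
C(h, c) = -2*c - 2*h (C(h, c) = -2*(h + c) = -2*(c + h) = -2*c - 2*h)
t(v, S) = -½ (t(v, S) = 54*(-1/108) = -½)
1/(((C(86, 92) + t(-105, -94)) + n(47)) + 8150) = 1/((((-2*92 - 2*86) - ½) + 2*47) + 8150) = 1/((((-184 - 172) - ½) + 94) + 8150) = 1/(((-356 - ½) + 94) + 8150) = 1/((-713/2 + 94) + 8150) = 1/(-525/2 + 8150) = 1/(15775/2) = 2/15775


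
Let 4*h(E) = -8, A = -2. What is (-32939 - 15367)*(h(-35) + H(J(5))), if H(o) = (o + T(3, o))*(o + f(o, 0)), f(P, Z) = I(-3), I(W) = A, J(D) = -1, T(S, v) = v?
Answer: -193224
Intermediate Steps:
h(E) = -2 (h(E) = (¼)*(-8) = -2)
I(W) = -2
f(P, Z) = -2
H(o) = 2*o*(-2 + o) (H(o) = (o + o)*(o - 2) = (2*o)*(-2 + o) = 2*o*(-2 + o))
(-32939 - 15367)*(h(-35) + H(J(5))) = (-32939 - 15367)*(-2 + 2*(-1)*(-2 - 1)) = -48306*(-2 + 2*(-1)*(-3)) = -48306*(-2 + 6) = -48306*4 = -193224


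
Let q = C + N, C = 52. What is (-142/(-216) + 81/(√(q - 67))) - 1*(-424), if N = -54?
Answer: 45863/108 - 27*I*√69/23 ≈ 424.66 - 9.7513*I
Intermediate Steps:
q = -2 (q = 52 - 54 = -2)
(-142/(-216) + 81/(√(q - 67))) - 1*(-424) = (-142/(-216) + 81/(√(-2 - 67))) - 1*(-424) = (-142*(-1/216) + 81/(√(-69))) + 424 = (71/108 + 81/((I*√69))) + 424 = (71/108 + 81*(-I*√69/69)) + 424 = (71/108 - 27*I*√69/23) + 424 = 45863/108 - 27*I*√69/23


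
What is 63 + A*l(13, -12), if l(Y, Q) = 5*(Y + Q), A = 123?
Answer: 678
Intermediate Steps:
l(Y, Q) = 5*Q + 5*Y (l(Y, Q) = 5*(Q + Y) = 5*Q + 5*Y)
63 + A*l(13, -12) = 63 + 123*(5*(-12) + 5*13) = 63 + 123*(-60 + 65) = 63 + 123*5 = 63 + 615 = 678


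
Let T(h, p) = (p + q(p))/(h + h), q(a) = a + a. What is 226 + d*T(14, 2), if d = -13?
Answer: 3125/14 ≈ 223.21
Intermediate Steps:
q(a) = 2*a
T(h, p) = 3*p/(2*h) (T(h, p) = (p + 2*p)/(h + h) = (3*p)/((2*h)) = (3*p)*(1/(2*h)) = 3*p/(2*h))
226 + d*T(14, 2) = 226 - 39*2/(2*14) = 226 - 13*3/14 = 226 - 39/14 = 3125/14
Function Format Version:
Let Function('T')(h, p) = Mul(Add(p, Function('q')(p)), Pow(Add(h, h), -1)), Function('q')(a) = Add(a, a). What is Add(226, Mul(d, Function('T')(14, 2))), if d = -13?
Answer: Rational(3125, 14) ≈ 223.21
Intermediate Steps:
Function('q')(a) = Mul(2, a)
Function('T')(h, p) = Mul(Rational(3, 2), p, Pow(h, -1)) (Function('T')(h, p) = Mul(Add(p, Mul(2, p)), Pow(Add(h, h), -1)) = Mul(Mul(3, p), Pow(Mul(2, h), -1)) = Mul(Mul(3, p), Mul(Rational(1, 2), Pow(h, -1))) = Mul(Rational(3, 2), p, Pow(h, -1)))
Add(226, Mul(d, Function('T')(14, 2))) = Add(226, Mul(-13, Mul(Rational(3, 2), 2, Pow(14, -1)))) = Add(226, Mul(-13, Mul(Rational(3, 2), 2, Rational(1, 14)))) = Add(226, Mul(-13, Rational(3, 14))) = Add(226, Rational(-39, 14)) = Rational(3125, 14)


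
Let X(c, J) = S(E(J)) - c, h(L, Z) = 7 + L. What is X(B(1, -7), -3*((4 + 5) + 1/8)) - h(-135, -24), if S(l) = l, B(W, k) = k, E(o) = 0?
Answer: 135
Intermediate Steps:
X(c, J) = -c (X(c, J) = 0 - c = -c)
X(B(1, -7), -3*((4 + 5) + 1/8)) - h(-135, -24) = -1*(-7) - (7 - 135) = 7 - 1*(-128) = 7 + 128 = 135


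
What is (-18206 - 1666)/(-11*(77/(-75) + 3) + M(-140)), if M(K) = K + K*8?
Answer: 46575/3004 ≈ 15.504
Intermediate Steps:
M(K) = 9*K (M(K) = K + 8*K = 9*K)
(-18206 - 1666)/(-11*(77/(-75) + 3) + M(-140)) = (-18206 - 1666)/(-11*(77/(-75) + 3) + 9*(-140)) = -19872/(-11*(77*(-1/75) + 3) - 1260) = -19872/(-11*(-77/75 + 3) - 1260) = -19872/(-11*148/75 - 1260) = -19872/(-1628/75 - 1260) = -19872/(-96128/75) = -19872*(-75/96128) = 46575/3004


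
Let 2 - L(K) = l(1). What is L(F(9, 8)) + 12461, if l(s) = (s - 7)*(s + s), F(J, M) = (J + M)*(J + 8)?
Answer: 12475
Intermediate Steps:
F(J, M) = (8 + J)*(J + M) (F(J, M) = (J + M)*(8 + J) = (8 + J)*(J + M))
l(s) = 2*s*(-7 + s) (l(s) = (-7 + s)*(2*s) = 2*s*(-7 + s))
L(K) = 14 (L(K) = 2 - 2*(-7 + 1) = 2 - 2*(-6) = 2 - 1*(-12) = 2 + 12 = 14)
L(F(9, 8)) + 12461 = 14 + 12461 = 12475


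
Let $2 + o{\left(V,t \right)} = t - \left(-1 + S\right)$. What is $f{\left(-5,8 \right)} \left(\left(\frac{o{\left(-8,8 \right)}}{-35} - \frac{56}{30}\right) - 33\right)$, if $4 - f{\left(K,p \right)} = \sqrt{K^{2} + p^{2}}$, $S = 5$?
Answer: $- \frac{14668}{105} + \frac{3667 \sqrt{89}}{105} \approx 189.78$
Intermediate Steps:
$o{\left(V,t \right)} = -6 + t$ ($o{\left(V,t \right)} = -2 + \left(t + \left(1 - 5\right)\right) = -2 + \left(t - 4\right) = -2 + \left(-4 + t\right) = -6 + t$)
$f{\left(K,p \right)} = 4 - \sqrt{K^{2} + p^{2}}$
$f{\left(-5,8 \right)} \left(\left(\frac{o{\left(-8,8 \right)}}{-35} - \frac{56}{30}\right) - 33\right) = \left(4 - \sqrt{\left(-5\right)^{2} + 8^{2}}\right) \left(\left(\frac{-6 + 8}{-35} - \frac{56}{30}\right) - 33\right) = \left(4 - \sqrt{25 + 64}\right) \left(\left(2 \left(- \frac{1}{35}\right) - \frac{28}{15}\right) - 33\right) = \left(4 - \sqrt{89}\right) \left(\left(- \frac{2}{35} - \frac{28}{15}\right) - 33\right) = \left(4 - \sqrt{89}\right) \left(- \frac{202}{105} - 33\right) = \left(4 - \sqrt{89}\right) \left(- \frac{3667}{105}\right) = - \frac{14668}{105} + \frac{3667 \sqrt{89}}{105}$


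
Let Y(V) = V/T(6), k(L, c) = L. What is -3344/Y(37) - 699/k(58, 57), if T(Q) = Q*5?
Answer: -5844423/2146 ≈ -2723.4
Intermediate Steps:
T(Q) = 5*Q
Y(V) = V/30 (Y(V) = V/((5*6)) = V/30)
-3344/Y(37) - 699/k(58, 57) = -3344/((1/30)*37) - 699/58 = -3344/37/30 - 699*1/58 = -3344*30/37 - 699/58 = -100320/37 - 699/58 = -5844423/2146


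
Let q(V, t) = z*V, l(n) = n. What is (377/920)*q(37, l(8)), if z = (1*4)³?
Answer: 111592/115 ≈ 970.37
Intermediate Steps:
z = 64 (z = 4³ = 64)
q(V, t) = 64*V
(377/920)*q(37, l(8)) = (377/920)*(64*37) = (377*(1/920))*2368 = (377/920)*2368 = 111592/115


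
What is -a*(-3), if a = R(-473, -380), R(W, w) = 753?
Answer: 2259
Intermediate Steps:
a = 753
-a*(-3) = -1*753*(-3) = -753*(-3) = 2259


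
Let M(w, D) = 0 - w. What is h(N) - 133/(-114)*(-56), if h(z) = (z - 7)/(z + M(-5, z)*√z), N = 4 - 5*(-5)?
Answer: -359/6 - 55*√29/58 ≈ -64.940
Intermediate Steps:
N = 29 (N = 4 + 25 = 29)
M(w, D) = -w
h(z) = (-7 + z)/(z + 5*√z) (h(z) = (z - 7)/(z + (-1*(-5))*√z) = (-7 + z)/(z + 5*√z))
h(N) - 133/(-114)*(-56) = (-7 + 29)/(29 + 5*√29) - 133/(-114)*(-56) = 22/(29 + 5*√29) - 133*(-1/114)*(-56) = 22/(29 + 5*√29) + (7/6)*(-56) = 22/(29 + 5*√29) - 196/3 = -196/3 + 22/(29 + 5*√29)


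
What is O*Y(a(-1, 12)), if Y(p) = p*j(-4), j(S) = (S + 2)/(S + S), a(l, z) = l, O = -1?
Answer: ¼ ≈ 0.25000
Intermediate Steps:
j(S) = (2 + S)/(2*S) (j(S) = (2 + S)/((2*S)) = (2 + S)*(1/(2*S)) = (2 + S)/(2*S))
Y(p) = p/4 (Y(p) = p*((½)*(2 - 4)/(-4)) = p*((½)*(-¼)*(-2)) = p*(¼) = p/4)
O*Y(a(-1, 12)) = -(-1)/4 = -1*(-¼) = ¼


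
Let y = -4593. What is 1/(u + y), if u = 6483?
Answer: 1/1890 ≈ 0.00052910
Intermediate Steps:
1/(u + y) = 1/(6483 - 4593) = 1/1890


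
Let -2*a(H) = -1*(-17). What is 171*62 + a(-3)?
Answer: 21187/2 ≈ 10594.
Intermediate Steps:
a(H) = -17/2 (a(H) = -(-1)*(-17)/2 = -½*17 = -17/2)
171*62 + a(-3) = 171*62 - 17/2 = 10602 - 17/2 = 21187/2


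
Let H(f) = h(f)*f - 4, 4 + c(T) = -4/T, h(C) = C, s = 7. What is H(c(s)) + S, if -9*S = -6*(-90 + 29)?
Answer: -3494/147 ≈ -23.769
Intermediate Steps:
c(T) = -4 - 4/T
S = -122/3 (S = -(-2)*(-90 + 29)/3 = -(-2)*(-61)/3 = -⅑*366 = -122/3 ≈ -40.667)
H(f) = -4 + f² (H(f) = f*f - 4 = f² - 4 = -4 + f²)
H(c(s)) + S = (-4 + (-4 - 4/7)²) - 122/3 = (-4 + (-32/7)²) - 122/3 = (-4 + 1024/49) - 122/3 = 828/49 - 122/3 = -3494/147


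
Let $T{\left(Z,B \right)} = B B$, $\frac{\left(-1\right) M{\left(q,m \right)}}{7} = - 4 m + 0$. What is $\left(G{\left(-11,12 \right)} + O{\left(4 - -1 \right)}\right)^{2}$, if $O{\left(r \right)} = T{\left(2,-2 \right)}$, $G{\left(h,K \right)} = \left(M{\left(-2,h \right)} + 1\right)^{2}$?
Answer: $8883628009$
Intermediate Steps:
$M{\left(q,m \right)} = 28 m$ ($M{\left(q,m \right)} = - 7 \left(- 4 m + 0\right) = - 7 \left(- 4 m\right) = 28 m$)
$G{\left(h,K \right)} = \left(1 + 28 h\right)^{2}$ ($G{\left(h,K \right)} = \left(28 h + 1\right)^{2} = \left(1 + 28 h\right)^{2}$)
$T{\left(Z,B \right)} = B^{2}$
$O{\left(r \right)} = 4$ ($O{\left(r \right)} = \left(-2\right)^{2} = 4$)
$\left(G{\left(-11,12 \right)} + O{\left(4 - -1 \right)}\right)^{2} = \left(\left(1 + 28 \left(-11\right)\right)^{2} + 4\right)^{2} = \left(\left(1 - 308\right)^{2} + 4\right)^{2} = \left(\left(-307\right)^{2} + 4\right)^{2} = \left(94249 + 4\right)^{2} = 94253^{2} = 8883628009$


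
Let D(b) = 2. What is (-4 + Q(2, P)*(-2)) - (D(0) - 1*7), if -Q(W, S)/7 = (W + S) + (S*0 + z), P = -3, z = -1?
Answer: -27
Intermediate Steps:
Q(W, S) = 7 - 7*S - 7*W (Q(W, S) = -7*((W + S) + (S*0 - 1)) = -7*((S + W) + (0 - 1)) = -7*((S + W) - 1) = -7*(-1 + S + W) = 7 - 7*S - 7*W)
(-4 + Q(2, P)*(-2)) - (D(0) - 1*7) = (-4 + (7 - 7*(-3) - 7*2)*(-2)) - (2 - 1*7) = (-4 + (7 + 21 - 14)*(-2)) - (2 - 7) = (-4 + 14*(-2)) - 1*(-5) = (-4 - 28) + 5 = -32 + 5 = -27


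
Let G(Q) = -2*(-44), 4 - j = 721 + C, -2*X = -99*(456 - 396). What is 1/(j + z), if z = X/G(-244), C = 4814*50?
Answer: -4/965533 ≈ -4.1428e-6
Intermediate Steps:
C = 240700
X = 2970 (X = -(-99)*(456 - 396)/2 = -(-99)*60/2 = -1/2*(-5940) = 2970)
j = -241417 (j = 4 - (721 + 240700) = 4 - 1*241421 = 4 - 241421 = -241417)
G(Q) = 88
z = 135/4 (z = 2970/88 = 2970*(1/88) = 135/4 ≈ 33.750)
1/(j + z) = 1/(-241417 + 135/4) = 1/(-965533/4) = -4/965533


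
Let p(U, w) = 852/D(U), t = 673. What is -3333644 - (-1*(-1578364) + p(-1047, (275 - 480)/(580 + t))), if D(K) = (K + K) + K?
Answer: -5142872092/1047 ≈ -4.9120e+6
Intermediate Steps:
D(K) = 3*K (D(K) = 2*K + K = 3*K)
p(U, w) = 284/U (p(U, w) = 852/((3*U)) = 852*(1/(3*U)) = 284/U)
-3333644 - (-1*(-1578364) + p(-1047, (275 - 480)/(580 + t))) = -3333644 - (-1*(-1578364) + 284/(-1047)) = -3333644 - (1578364 + 284*(-1/1047)) = -3333644 - (1578364 - 284/1047) = -3333644 - 1*1652546824/1047 = -3333644 - 1652546824/1047 = -5142872092/1047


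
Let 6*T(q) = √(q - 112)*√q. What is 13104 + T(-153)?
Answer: 13104 - √4505/2 ≈ 13070.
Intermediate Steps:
T(q) = √q*√(-112 + q)/6 (T(q) = (√(q - 112)*√q)/6 = (√(-112 + q)*√q)/6 = (√q*√(-112 + q))/6 = √q*√(-112 + q)/6)
13104 + T(-153) = 13104 + √(-153)*√(-112 - 153)/6 = 13104 + (3*I*√17)*√(-265)/6 = 13104 + (3*I*√17)*(I*√265)/6 = 13104 - √4505/2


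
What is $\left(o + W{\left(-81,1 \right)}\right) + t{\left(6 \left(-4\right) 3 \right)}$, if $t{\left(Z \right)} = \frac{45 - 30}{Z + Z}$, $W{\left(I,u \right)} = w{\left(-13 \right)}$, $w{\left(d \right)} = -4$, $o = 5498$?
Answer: $\frac{263707}{48} \approx 5493.9$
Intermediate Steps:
$W{\left(I,u \right)} = -4$
$t{\left(Z \right)} = \frac{15}{2 Z}$
$\left(o + W{\left(-81,1 \right)}\right) + t{\left(6 \left(-4\right) 3 \right)} = \left(5498 - 4\right) + \frac{15}{2 \cdot 6 \left(-4\right) 3} = 5494 + \frac{15}{2 \left(\left(-24\right) 3\right)} = 5494 + \frac{15}{2 \left(-72\right)} = 5494 + \frac{15}{2} \left(- \frac{1}{72}\right) = 5494 - \frac{5}{48} = \frac{263707}{48}$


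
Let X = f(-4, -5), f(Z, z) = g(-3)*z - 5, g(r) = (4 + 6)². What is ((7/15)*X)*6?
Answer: -1414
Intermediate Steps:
g(r) = 100 (g(r) = 10² = 100)
f(Z, z) = -5 + 100*z (f(Z, z) = 100*z - 5 = -5 + 100*z)
X = -505 (X = -5 + 100*(-5) = -5 - 500 = -505)
((7/15)*X)*6 = ((7/15)*(-505))*6 = -707/3*6 = -1414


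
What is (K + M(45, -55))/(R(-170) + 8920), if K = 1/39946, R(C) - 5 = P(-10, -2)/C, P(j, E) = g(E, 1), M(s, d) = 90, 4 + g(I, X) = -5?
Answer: 305586985/30304214007 ≈ 0.010084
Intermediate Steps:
g(I, X) = -9 (g(I, X) = -4 - 5 = -9)
P(j, E) = -9
R(C) = 5 - 9/C
K = 1/39946 ≈ 2.5034e-5
(K + M(45, -55))/(R(-170) + 8920) = (1/39946 + 90)/((5 - 9/(-170)) + 8920) = 3595141/(39946*((5 - 9*(-1/170)) + 8920)) = 3595141/(39946*((5 + 9/170) + 8920)) = 3595141/(39946*(859/170 + 8920)) = 3595141/(39946*(1517259/170)) = (3595141/39946)*(170/1517259) = 305586985/30304214007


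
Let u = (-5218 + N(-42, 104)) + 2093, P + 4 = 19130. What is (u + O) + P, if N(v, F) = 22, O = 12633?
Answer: 28656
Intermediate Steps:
P = 19126 (P = -4 + 19130 = 19126)
u = -3103 (u = (-5218 + 22) + 2093 = -5196 + 2093 = -3103)
(u + O) + P = (-3103 + 12633) + 19126 = 9530 + 19126 = 28656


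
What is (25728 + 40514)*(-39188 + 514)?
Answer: -2561843108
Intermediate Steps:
(25728 + 40514)*(-39188 + 514) = 66242*(-38674) = -2561843108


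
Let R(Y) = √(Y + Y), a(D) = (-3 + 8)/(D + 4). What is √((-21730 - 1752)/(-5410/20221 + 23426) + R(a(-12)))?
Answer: √(-14057676286264387 + 7011995648584178*I*√5)/118422934 ≈ 0.4996 + 1.1189*I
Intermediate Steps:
a(D) = 5/(4 + D)
R(Y) = √2*√Y (R(Y) = √(2*Y) = √2*√Y)
√((-21730 - 1752)/(-5410/20221 + 23426) + R(a(-12))) = √((-21730 - 1752)/(-5410/20221 + 23426) + √2*√(5/(4 - 12))) = √(-23482/(-5410*1/20221 + 23426) + √2*√(5/(-8))) = √(-23482/(-5410/20221 + 23426) + √2*√(5*(-⅛))) = √(-23482/473691736/20221 + √2*√(-5/8)) = √(-23482*20221/473691736 + √2*(I*√10/4)) = √(-237414761/236845868 + I*√5/2)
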